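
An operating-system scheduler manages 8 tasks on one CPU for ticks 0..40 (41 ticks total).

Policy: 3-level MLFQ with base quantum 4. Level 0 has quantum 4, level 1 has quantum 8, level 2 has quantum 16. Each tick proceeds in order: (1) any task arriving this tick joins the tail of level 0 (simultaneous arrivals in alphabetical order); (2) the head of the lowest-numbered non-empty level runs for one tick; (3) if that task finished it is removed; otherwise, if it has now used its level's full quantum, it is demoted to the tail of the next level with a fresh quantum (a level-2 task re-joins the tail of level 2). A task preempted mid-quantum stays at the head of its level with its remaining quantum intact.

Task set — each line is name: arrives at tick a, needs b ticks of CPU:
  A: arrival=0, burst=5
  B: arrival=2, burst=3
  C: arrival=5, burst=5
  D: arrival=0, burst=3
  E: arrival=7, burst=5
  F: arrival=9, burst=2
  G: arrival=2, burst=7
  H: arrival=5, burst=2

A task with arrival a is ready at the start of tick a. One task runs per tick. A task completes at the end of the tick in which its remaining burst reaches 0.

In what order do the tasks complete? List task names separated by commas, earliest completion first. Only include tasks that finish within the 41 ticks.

t=0: L0/L1/L2 = AD/-/- → run A
t=1: L0/L1/L2 = AD/-/- → run A
t=2: L0/L1/L2 = ADBG/-/- → run A
t=3: L0/L1/L2 = ADBG/-/- → run A
t=4: L0/L1/L2 = DBG/A/- → run D
t=5: L0/L1/L2 = DBGCH/A/- → run D
t=6: L0/L1/L2 = DBGCH/A/- → run D
t=7: L0/L1/L2 = BGCHE/A/- → run B
t=8: L0/L1/L2 = BGCHE/A/- → run B
t=9: L0/L1/L2 = BGCHEF/A/- → run B
t=10: L0/L1/L2 = GCHEF/A/- → run G
t=11: L0/L1/L2 = GCHEF/A/- → run G
t=12: L0/L1/L2 = GCHEF/A/- → run G
t=13: L0/L1/L2 = GCHEF/A/- → run G
t=14: L0/L1/L2 = CHEF/AG/- → run C
t=15: L0/L1/L2 = CHEF/AG/- → run C
t=16: L0/L1/L2 = CHEF/AG/- → run C
t=17: L0/L1/L2 = CHEF/AG/- → run C
t=18: L0/L1/L2 = HEF/AGC/- → run H
t=19: L0/L1/L2 = HEF/AGC/- → run H
t=20: L0/L1/L2 = EF/AGC/- → run E
t=21: L0/L1/L2 = EF/AGC/- → run E
t=22: L0/L1/L2 = EF/AGC/- → run E
t=23: L0/L1/L2 = EF/AGC/- → run E
t=24: L0/L1/L2 = F/AGCE/- → run F
t=25: L0/L1/L2 = F/AGCE/- → run F
t=26: L0/L1/L2 = -/AGCE/- → run A
t=27: L0/L1/L2 = -/GCE/- → run G
t=28: L0/L1/L2 = -/GCE/- → run G
t=29: L0/L1/L2 = -/GCE/- → run G
t=30: L0/L1/L2 = -/CE/- → run C
t=31: L0/L1/L2 = -/E/- → run E
t=32: (idle)
t=33: (idle)
t=34: (idle)
t=35: (idle)
t=36: (idle)
t=37: (idle)
t=38: (idle)
t=39: (idle)
t=40: (idle)

completion order = D, B, H, F, A, G, C, E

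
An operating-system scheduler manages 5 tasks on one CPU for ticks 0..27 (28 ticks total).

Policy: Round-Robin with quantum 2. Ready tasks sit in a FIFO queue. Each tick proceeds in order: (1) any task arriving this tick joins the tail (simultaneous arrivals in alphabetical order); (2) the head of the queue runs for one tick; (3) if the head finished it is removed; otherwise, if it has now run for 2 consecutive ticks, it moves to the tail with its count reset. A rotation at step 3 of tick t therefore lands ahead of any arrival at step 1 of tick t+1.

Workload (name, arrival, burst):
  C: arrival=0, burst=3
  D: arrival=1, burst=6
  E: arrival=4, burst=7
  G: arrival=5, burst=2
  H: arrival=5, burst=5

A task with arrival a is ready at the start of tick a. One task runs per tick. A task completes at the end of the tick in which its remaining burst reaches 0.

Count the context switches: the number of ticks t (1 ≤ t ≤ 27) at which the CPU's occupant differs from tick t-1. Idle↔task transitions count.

context switches = 13

t=0: queue=[C] q_used=0 → run C
t=1: queue=[C,D] q_used=1 → run C
t=2: queue=[D,C] q_used=0 → run D
t=3: queue=[D,C] q_used=1 → run D
t=4: queue=[C,D,E] q_used=0 → run C
t=5: queue=[D,E,G,H] q_used=0 → run D
t=6: queue=[D,E,G,H] q_used=1 → run D
t=7: queue=[E,G,H,D] q_used=0 → run E
t=8: queue=[E,G,H,D] q_used=1 → run E
t=9: queue=[G,H,D,E] q_used=0 → run G
t=10: queue=[G,H,D,E] q_used=1 → run G
t=11: queue=[H,D,E] q_used=0 → run H
t=12: queue=[H,D,E] q_used=1 → run H
t=13: queue=[D,E,H] q_used=0 → run D
t=14: queue=[D,E,H] q_used=1 → run D
t=15: queue=[E,H] q_used=0 → run E
t=16: queue=[E,H] q_used=1 → run E
t=17: queue=[H,E] q_used=0 → run H
t=18: queue=[H,E] q_used=1 → run H
t=19: queue=[E,H] q_used=0 → run E
t=20: queue=[E,H] q_used=1 → run E
t=21: queue=[H,E] q_used=0 → run H
t=22: queue=[E] q_used=0 → run E
t=23: (idle)
t=24: (idle)
t=25: (idle)
t=26: (idle)
t=27: (idle)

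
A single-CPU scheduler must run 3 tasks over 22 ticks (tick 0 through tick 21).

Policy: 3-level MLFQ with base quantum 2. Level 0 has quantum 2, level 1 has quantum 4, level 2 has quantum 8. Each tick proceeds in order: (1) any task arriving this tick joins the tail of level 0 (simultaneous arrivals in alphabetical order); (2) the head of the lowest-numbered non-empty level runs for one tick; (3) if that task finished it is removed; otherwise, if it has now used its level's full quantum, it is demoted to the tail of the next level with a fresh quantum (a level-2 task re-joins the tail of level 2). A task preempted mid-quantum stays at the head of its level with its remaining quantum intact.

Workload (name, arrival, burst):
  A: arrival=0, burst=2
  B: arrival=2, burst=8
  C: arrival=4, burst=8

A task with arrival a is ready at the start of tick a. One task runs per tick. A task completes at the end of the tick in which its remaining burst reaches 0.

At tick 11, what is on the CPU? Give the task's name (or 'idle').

t=0: L0/L1/L2 = A/-/- → run A
t=1: L0/L1/L2 = A/-/- → run A
t=2: L0/L1/L2 = B/-/- → run B
t=3: L0/L1/L2 = B/-/- → run B
t=4: L0/L1/L2 = C/B/- → run C
t=5: L0/L1/L2 = C/B/- → run C
t=6: L0/L1/L2 = -/BC/- → run B
t=7: L0/L1/L2 = -/BC/- → run B
t=8: L0/L1/L2 = -/BC/- → run B
t=9: L0/L1/L2 = -/BC/- → run B
t=10: L0/L1/L2 = -/C/B → run C
t=11: L0/L1/L2 = -/C/B → run C
t=12: L0/L1/L2 = -/C/B → run C
t=13: L0/L1/L2 = -/C/B → run C
t=14: L0/L1/L2 = -/-/BC → run B
t=15: L0/L1/L2 = -/-/BC → run B
t=16: L0/L1/L2 = -/-/C → run C
t=17: L0/L1/L2 = -/-/C → run C
t=18: (idle)
t=19: (idle)
t=20: (idle)
t=21: (idle)

running at tick 11 = C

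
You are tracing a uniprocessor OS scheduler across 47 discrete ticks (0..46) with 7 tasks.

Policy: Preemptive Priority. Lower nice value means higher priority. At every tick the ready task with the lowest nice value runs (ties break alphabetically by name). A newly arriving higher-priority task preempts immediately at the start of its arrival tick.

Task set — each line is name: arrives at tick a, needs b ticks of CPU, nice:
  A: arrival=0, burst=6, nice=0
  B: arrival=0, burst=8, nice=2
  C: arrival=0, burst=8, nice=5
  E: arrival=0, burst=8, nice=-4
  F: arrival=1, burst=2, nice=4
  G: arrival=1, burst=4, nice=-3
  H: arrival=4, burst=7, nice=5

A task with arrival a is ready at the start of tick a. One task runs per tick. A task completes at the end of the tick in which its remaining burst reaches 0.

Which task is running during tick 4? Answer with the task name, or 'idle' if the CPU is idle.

running at tick 4 = E

t=0: ready={A,B,C,E} → run E
t=1: ready={A,B,C,E,F,G} → run E
t=2: ready={A,B,C,E,F,G} → run E
t=3: ready={A,B,C,E,F,G} → run E
t=4: ready={A,B,C,E,F,G,H} → run E
t=5: ready={A,B,C,E,F,G,H} → run E
t=6: ready={A,B,C,E,F,G,H} → run E
t=7: ready={A,B,C,E,F,G,H} → run E
t=8: ready={A,B,C,F,G,H} → run G
t=9: ready={A,B,C,F,G,H} → run G
t=10: ready={A,B,C,F,G,H} → run G
t=11: ready={A,B,C,F,G,H} → run G
t=12: ready={A,B,C,F,H} → run A
t=13: ready={A,B,C,F,H} → run A
t=14: ready={A,B,C,F,H} → run A
t=15: ready={A,B,C,F,H} → run A
t=16: ready={A,B,C,F,H} → run A
t=17: ready={A,B,C,F,H} → run A
t=18: ready={B,C,F,H} → run B
t=19: ready={B,C,F,H} → run B
t=20: ready={B,C,F,H} → run B
t=21: ready={B,C,F,H} → run B
t=22: ready={B,C,F,H} → run B
t=23: ready={B,C,F,H} → run B
t=24: ready={B,C,F,H} → run B
t=25: ready={B,C,F,H} → run B
t=26: ready={C,F,H} → run F
t=27: ready={C,F,H} → run F
t=28: ready={C,H} → run C
t=29: ready={C,H} → run C
t=30: ready={C,H} → run C
t=31: ready={C,H} → run C
t=32: ready={C,H} → run C
t=33: ready={C,H} → run C
t=34: ready={C,H} → run C
t=35: ready={C,H} → run C
t=36: ready={H} → run H
t=37: ready={H} → run H
t=38: ready={H} → run H
t=39: ready={H} → run H
t=40: ready={H} → run H
t=41: ready={H} → run H
t=42: ready={H} → run H
t=43: (idle)
t=44: (idle)
t=45: (idle)
t=46: (idle)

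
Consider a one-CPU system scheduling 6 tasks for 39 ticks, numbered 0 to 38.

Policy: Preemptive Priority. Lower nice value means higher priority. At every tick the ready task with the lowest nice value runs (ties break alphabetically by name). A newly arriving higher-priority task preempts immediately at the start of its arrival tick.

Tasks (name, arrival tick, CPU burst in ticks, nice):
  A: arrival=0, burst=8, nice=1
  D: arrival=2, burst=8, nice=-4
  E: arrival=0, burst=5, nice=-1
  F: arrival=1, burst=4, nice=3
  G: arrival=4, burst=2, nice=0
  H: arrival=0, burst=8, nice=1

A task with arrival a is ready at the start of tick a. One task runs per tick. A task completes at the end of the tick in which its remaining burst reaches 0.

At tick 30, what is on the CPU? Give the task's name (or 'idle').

running at tick 30 = H

t=0: ready={A,E,H} → run E
t=1: ready={A,E,F,H} → run E
t=2: ready={A,D,E,F,H} → run D
t=3: ready={A,D,E,F,H} → run D
t=4: ready={A,D,E,F,G,H} → run D
t=5: ready={A,D,E,F,G,H} → run D
t=6: ready={A,D,E,F,G,H} → run D
t=7: ready={A,D,E,F,G,H} → run D
t=8: ready={A,D,E,F,G,H} → run D
t=9: ready={A,D,E,F,G,H} → run D
t=10: ready={A,E,F,G,H} → run E
t=11: ready={A,E,F,G,H} → run E
t=12: ready={A,E,F,G,H} → run E
t=13: ready={A,F,G,H} → run G
t=14: ready={A,F,G,H} → run G
t=15: ready={A,F,H} → run A
t=16: ready={A,F,H} → run A
t=17: ready={A,F,H} → run A
t=18: ready={A,F,H} → run A
t=19: ready={A,F,H} → run A
t=20: ready={A,F,H} → run A
t=21: ready={A,F,H} → run A
t=22: ready={A,F,H} → run A
t=23: ready={F,H} → run H
t=24: ready={F,H} → run H
t=25: ready={F,H} → run H
t=26: ready={F,H} → run H
t=27: ready={F,H} → run H
t=28: ready={F,H} → run H
t=29: ready={F,H} → run H
t=30: ready={F,H} → run H
t=31: ready={F} → run F
t=32: ready={F} → run F
t=33: ready={F} → run F
t=34: ready={F} → run F
t=35: (idle)
t=36: (idle)
t=37: (idle)
t=38: (idle)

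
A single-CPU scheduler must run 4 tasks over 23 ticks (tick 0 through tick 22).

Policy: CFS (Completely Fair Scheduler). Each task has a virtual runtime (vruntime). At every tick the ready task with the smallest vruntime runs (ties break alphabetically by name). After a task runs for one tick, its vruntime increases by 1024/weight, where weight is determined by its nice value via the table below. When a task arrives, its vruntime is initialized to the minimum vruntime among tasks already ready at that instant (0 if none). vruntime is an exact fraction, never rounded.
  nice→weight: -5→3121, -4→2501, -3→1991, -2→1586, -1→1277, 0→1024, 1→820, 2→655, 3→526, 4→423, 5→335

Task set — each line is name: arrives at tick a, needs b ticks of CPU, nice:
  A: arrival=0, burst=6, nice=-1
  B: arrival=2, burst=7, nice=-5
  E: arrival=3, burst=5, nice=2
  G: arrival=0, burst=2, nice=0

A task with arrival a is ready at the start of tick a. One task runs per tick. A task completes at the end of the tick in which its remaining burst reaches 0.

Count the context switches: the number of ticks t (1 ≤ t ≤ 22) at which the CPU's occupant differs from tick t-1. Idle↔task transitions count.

context switches = 16

t=0: vr[A=0 G=0] → run A
t=1: vr[A=1024/1277 G=0] → run G
t=2: vr[A=1024/1277 B=1024/1277 G=1] → run A
t=3: vr[A=2048/1277 B=1024/1277 E=1024/1277 G=1] → run B
t=4: vr[A=2048/1277 B=4503552/3985517 E=1024/1277 G=1] → run E
t=5: vr[A=2048/1277 B=4503552/3985517 E=1978368/836435 G=1] → run G
t=6: vr[A=2048/1277 B=4503552/3985517 E=1978368/836435] → run B
t=7: vr[A=2048/1277 B=5811200/3985517 E=1978368/836435] → run B
t=8: vr[A=2048/1277 B=7118848/3985517 E=1978368/836435] → run A
t=9: vr[A=3072/1277 B=7118848/3985517 E=1978368/836435] → run B
t=10: vr[A=3072/1277 B=8426496/3985517 E=1978368/836435] → run B
t=11: vr[A=3072/1277 B=9734144/3985517 E=1978368/836435] → run E
t=12: vr[A=3072/1277 B=9734144/3985517 E=3286016/836435] → run A
t=13: vr[A=4096/1277 B=9734144/3985517 E=3286016/836435] → run B
t=14: vr[A=4096/1277 B=11041792/3985517 E=3286016/836435] → run B
t=15: vr[A=4096/1277 E=3286016/836435] → run A
t=16: vr[A=5120/1277 E=3286016/836435] → run E
t=17: vr[A=5120/1277 E=4593664/836435] → run A
t=18: vr[E=4593664/836435] → run E
t=19: vr[E=5901312/836435] → run E
t=20: (idle)
t=21: (idle)
t=22: (idle)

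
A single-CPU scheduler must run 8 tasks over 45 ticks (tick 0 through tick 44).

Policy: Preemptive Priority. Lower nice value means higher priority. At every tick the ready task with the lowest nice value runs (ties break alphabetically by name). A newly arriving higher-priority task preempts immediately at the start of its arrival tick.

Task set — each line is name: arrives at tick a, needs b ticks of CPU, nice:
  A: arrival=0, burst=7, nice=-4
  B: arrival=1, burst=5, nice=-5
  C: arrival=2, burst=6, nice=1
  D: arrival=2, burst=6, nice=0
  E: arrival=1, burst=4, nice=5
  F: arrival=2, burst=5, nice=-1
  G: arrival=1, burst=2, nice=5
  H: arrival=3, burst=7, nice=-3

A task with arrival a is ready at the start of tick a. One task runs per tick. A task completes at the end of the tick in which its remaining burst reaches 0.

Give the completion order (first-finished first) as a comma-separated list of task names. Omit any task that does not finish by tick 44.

completion order = B, A, H, F, D, C, E, G

t=0: ready={A} → run A
t=1: ready={A,B,E,G} → run B
t=2: ready={A,B,C,D,E,F,G} → run B
t=3: ready={A,B,C,D,E,F,G,H} → run B
t=4: ready={A,B,C,D,E,F,G,H} → run B
t=5: ready={A,B,C,D,E,F,G,H} → run B
t=6: ready={A,C,D,E,F,G,H} → run A
t=7: ready={A,C,D,E,F,G,H} → run A
t=8: ready={A,C,D,E,F,G,H} → run A
t=9: ready={A,C,D,E,F,G,H} → run A
t=10: ready={A,C,D,E,F,G,H} → run A
t=11: ready={A,C,D,E,F,G,H} → run A
t=12: ready={C,D,E,F,G,H} → run H
t=13: ready={C,D,E,F,G,H} → run H
t=14: ready={C,D,E,F,G,H} → run H
t=15: ready={C,D,E,F,G,H} → run H
t=16: ready={C,D,E,F,G,H} → run H
t=17: ready={C,D,E,F,G,H} → run H
t=18: ready={C,D,E,F,G,H} → run H
t=19: ready={C,D,E,F,G} → run F
t=20: ready={C,D,E,F,G} → run F
t=21: ready={C,D,E,F,G} → run F
t=22: ready={C,D,E,F,G} → run F
t=23: ready={C,D,E,F,G} → run F
t=24: ready={C,D,E,G} → run D
t=25: ready={C,D,E,G} → run D
t=26: ready={C,D,E,G} → run D
t=27: ready={C,D,E,G} → run D
t=28: ready={C,D,E,G} → run D
t=29: ready={C,D,E,G} → run D
t=30: ready={C,E,G} → run C
t=31: ready={C,E,G} → run C
t=32: ready={C,E,G} → run C
t=33: ready={C,E,G} → run C
t=34: ready={C,E,G} → run C
t=35: ready={C,E,G} → run C
t=36: ready={E,G} → run E
t=37: ready={E,G} → run E
t=38: ready={E,G} → run E
t=39: ready={E,G} → run E
t=40: ready={G} → run G
t=41: ready={G} → run G
t=42: (idle)
t=43: (idle)
t=44: (idle)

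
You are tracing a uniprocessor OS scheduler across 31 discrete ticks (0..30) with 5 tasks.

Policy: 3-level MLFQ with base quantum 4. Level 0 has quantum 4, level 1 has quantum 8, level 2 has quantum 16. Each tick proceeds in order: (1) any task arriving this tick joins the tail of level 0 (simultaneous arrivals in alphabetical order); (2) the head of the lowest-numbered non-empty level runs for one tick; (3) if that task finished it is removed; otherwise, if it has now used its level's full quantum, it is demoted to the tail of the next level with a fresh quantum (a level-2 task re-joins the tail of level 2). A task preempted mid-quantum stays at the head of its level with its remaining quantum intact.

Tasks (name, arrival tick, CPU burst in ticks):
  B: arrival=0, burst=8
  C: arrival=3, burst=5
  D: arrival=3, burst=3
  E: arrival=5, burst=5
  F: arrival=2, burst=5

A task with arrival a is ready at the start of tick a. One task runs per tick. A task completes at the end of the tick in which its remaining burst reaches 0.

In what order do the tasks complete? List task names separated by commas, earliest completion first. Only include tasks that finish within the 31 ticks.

completion order = D, B, F, C, E

t=0: L0/L1/L2 = B/-/- → run B
t=1: L0/L1/L2 = B/-/- → run B
t=2: L0/L1/L2 = BF/-/- → run B
t=3: L0/L1/L2 = BFCD/-/- → run B
t=4: L0/L1/L2 = FCD/B/- → run F
t=5: L0/L1/L2 = FCDE/B/- → run F
t=6: L0/L1/L2 = FCDE/B/- → run F
t=7: L0/L1/L2 = FCDE/B/- → run F
t=8: L0/L1/L2 = CDE/BF/- → run C
t=9: L0/L1/L2 = CDE/BF/- → run C
t=10: L0/L1/L2 = CDE/BF/- → run C
t=11: L0/L1/L2 = CDE/BF/- → run C
t=12: L0/L1/L2 = DE/BFC/- → run D
t=13: L0/L1/L2 = DE/BFC/- → run D
t=14: L0/L1/L2 = DE/BFC/- → run D
t=15: L0/L1/L2 = E/BFC/- → run E
t=16: L0/L1/L2 = E/BFC/- → run E
t=17: L0/L1/L2 = E/BFC/- → run E
t=18: L0/L1/L2 = E/BFC/- → run E
t=19: L0/L1/L2 = -/BFCE/- → run B
t=20: L0/L1/L2 = -/BFCE/- → run B
t=21: L0/L1/L2 = -/BFCE/- → run B
t=22: L0/L1/L2 = -/BFCE/- → run B
t=23: L0/L1/L2 = -/FCE/- → run F
t=24: L0/L1/L2 = -/CE/- → run C
t=25: L0/L1/L2 = -/E/- → run E
t=26: (idle)
t=27: (idle)
t=28: (idle)
t=29: (idle)
t=30: (idle)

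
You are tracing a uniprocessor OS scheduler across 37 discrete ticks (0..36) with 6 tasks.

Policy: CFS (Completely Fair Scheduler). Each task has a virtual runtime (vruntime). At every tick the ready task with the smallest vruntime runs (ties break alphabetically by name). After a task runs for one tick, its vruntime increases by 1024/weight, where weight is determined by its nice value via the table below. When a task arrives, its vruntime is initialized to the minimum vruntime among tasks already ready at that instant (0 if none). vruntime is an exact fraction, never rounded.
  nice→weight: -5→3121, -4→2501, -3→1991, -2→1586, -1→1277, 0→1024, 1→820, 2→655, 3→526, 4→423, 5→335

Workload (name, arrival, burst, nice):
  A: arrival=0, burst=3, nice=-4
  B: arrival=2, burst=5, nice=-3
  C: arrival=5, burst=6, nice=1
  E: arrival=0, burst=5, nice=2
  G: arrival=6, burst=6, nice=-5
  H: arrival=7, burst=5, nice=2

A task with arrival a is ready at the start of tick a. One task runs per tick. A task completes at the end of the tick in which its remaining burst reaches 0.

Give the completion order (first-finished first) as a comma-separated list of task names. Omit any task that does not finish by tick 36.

completion order = A, B, G, E, C, H

t=0: vr[A=0 E=0] → run A
t=1: vr[A=1024/2501 E=0] → run E
t=2: vr[A=1024/2501 B=1024/2501 E=1024/655] → run A
t=3: vr[A=2048/2501 B=1024/2501 E=1024/655] → run B
t=4: vr[A=2048/2501 B=4599808/4979491 E=1024/655] → run A
t=5: vr[B=4599808/4979491 C=4599808/4979491 E=1024/655] → run B
t=6: vr[B=7160832/4979491 C=4599808/4979491 E=1024/655 G=4599808/4979491] → run C
t=7: vr[B=7160832/4979491 C=54090496/24897455 E=1024/655 G=4599808/4979491 H=4599808/4979491] → run G
t=8: vr[B=7160832/4979491 C=54090496/24897455 E=1024/655 G=19454999552/15540991411 H=4599808/4979491] → run H
t=9: vr[B=7160832/4979491 C=54090496/24897455 E=1024/655 G=19454999552/15540991411 H=8111873024/3261566605] → run G
t=10: vr[B=7160832/4979491 C=54090496/24897455 E=1024/655 G=24553998336/15540991411 H=8111873024/3261566605] → run B
t=11: vr[B=9721856/4979491 C=54090496/24897455 E=1024/655 G=24553998336/15540991411 H=8111873024/3261566605] → run E
t=12: vr[B=9721856/4979491 C=54090496/24897455 E=2048/655 G=24553998336/15540991411 H=8111873024/3261566605] → run G
t=13: vr[B=9721856/4979491 C=54090496/24897455 E=2048/655 G=29652997120/15540991411 H=8111873024/3261566605] → run G
t=14: vr[B=9721856/4979491 C=54090496/24897455 E=2048/655 G=34751995904/15540991411 H=8111873024/3261566605] → run B
t=15: vr[B=12282880/4979491 C=54090496/24897455 E=2048/655 G=34751995904/15540991411 H=8111873024/3261566605] → run C
t=16: vr[B=12282880/4979491 C=85181952/24897455 E=2048/655 G=34751995904/15540991411 H=8111873024/3261566605] → run G
t=17: vr[B=12282880/4979491 C=85181952/24897455 E=2048/655 G=39850994688/15540991411 H=8111873024/3261566605] → run B
t=18: vr[C=85181952/24897455 E=2048/655 G=39850994688/15540991411 H=8111873024/3261566605] → run H
t=19: vr[C=85181952/24897455 E=2048/655 G=39850994688/15540991411 H=13210871808/3261566605] → run G
t=20: vr[C=85181952/24897455 E=2048/655 H=13210871808/3261566605] → run E
t=21: vr[C=85181952/24897455 E=3072/655 H=13210871808/3261566605] → run C
t=22: vr[C=116273408/24897455 E=3072/655 H=13210871808/3261566605] → run H
t=23: vr[C=116273408/24897455 E=3072/655 H=18309870592/3261566605] → run C
t=24: vr[C=147364864/24897455 E=3072/655 H=18309870592/3261566605] → run E
t=25: vr[C=147364864/24897455 E=4096/655 H=18309870592/3261566605] → run H
t=26: vr[C=147364864/24897455 E=4096/655 H=23408869376/3261566605] → run C
t=27: vr[C=35691264/4979491 E=4096/655 H=23408869376/3261566605] → run E
t=28: vr[C=35691264/4979491 H=23408869376/3261566605] → run C
t=29: vr[H=23408869376/3261566605] → run H
t=30: (idle)
t=31: (idle)
t=32: (idle)
t=33: (idle)
t=34: (idle)
t=35: (idle)
t=36: (idle)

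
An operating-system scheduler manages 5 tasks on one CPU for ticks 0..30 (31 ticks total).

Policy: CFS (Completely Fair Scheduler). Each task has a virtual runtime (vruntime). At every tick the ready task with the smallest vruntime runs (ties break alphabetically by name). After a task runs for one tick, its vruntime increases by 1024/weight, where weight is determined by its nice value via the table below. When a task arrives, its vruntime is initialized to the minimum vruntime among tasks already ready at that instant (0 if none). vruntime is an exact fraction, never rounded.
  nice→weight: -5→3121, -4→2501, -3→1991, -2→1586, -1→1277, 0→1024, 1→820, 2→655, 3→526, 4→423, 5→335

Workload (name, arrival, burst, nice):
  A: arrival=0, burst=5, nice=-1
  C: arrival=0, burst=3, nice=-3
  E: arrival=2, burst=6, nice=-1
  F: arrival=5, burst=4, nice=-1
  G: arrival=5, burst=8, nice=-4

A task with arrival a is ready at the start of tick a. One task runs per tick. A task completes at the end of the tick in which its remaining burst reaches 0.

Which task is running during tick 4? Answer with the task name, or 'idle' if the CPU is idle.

t=0: vr[A=0 C=0] → run A
t=1: vr[A=1024/1277 C=0] → run C
t=2: vr[A=1024/1277 C=1024/1991 E=1024/1991] → run C
t=3: vr[A=1024/1277 C=2048/1991 E=1024/1991] → run E
t=4: vr[A=1024/1277 C=2048/1991 E=3346432/2542507] → run A
t=5: vr[A=2048/1277 C=2048/1991 E=3346432/2542507 F=2048/1991 G=2048/1991] → run C
t=6: vr[A=2048/1277 E=3346432/2542507 F=2048/1991 G=2048/1991] → run F
t=7: vr[A=2048/1277 E=3346432/2542507 F=4654080/2542507 G=2048/1991] → run G
t=8: vr[A=2048/1277 E=3346432/2542507 F=4654080/2542507 G=7160832/4979491] → run E
t=9: vr[A=2048/1277 E=5385216/2542507 F=4654080/2542507 G=7160832/4979491] → run G
t=10: vr[A=2048/1277 E=5385216/2542507 F=4654080/2542507 G=9199616/4979491] → run A
t=11: vr[A=3072/1277 E=5385216/2542507 F=4654080/2542507 G=9199616/4979491] → run F
t=12: vr[A=3072/1277 E=5385216/2542507 F=6692864/2542507 G=9199616/4979491] → run G
t=13: vr[A=3072/1277 E=5385216/2542507 F=6692864/2542507 G=11238400/4979491] → run E
t=14: vr[A=3072/1277 E=7424000/2542507 F=6692864/2542507 G=11238400/4979491] → run G
t=15: vr[A=3072/1277 E=7424000/2542507 F=6692864/2542507 G=13277184/4979491] → run A
t=16: vr[A=4096/1277 E=7424000/2542507 F=6692864/2542507 G=13277184/4979491] → run F
t=17: vr[A=4096/1277 E=7424000/2542507 F=8731648/2542507 G=13277184/4979491] → run G
t=18: vr[A=4096/1277 E=7424000/2542507 F=8731648/2542507 G=15315968/4979491] → run E
t=19: vr[A=4096/1277 E=9462784/2542507 F=8731648/2542507 G=15315968/4979491] → run G
t=20: vr[A=4096/1277 E=9462784/2542507 F=8731648/2542507 G=17354752/4979491] → run A
t=21: vr[E=9462784/2542507 F=8731648/2542507 G=17354752/4979491] → run F
t=22: vr[E=9462784/2542507 G=17354752/4979491] → run G
t=23: vr[E=9462784/2542507 G=19393536/4979491] → run E
t=24: vr[E=11501568/2542507 G=19393536/4979491] → run G
t=25: vr[E=11501568/2542507] → run E
t=26: (idle)
t=27: (idle)
t=28: (idle)
t=29: (idle)
t=30: (idle)

running at tick 4 = A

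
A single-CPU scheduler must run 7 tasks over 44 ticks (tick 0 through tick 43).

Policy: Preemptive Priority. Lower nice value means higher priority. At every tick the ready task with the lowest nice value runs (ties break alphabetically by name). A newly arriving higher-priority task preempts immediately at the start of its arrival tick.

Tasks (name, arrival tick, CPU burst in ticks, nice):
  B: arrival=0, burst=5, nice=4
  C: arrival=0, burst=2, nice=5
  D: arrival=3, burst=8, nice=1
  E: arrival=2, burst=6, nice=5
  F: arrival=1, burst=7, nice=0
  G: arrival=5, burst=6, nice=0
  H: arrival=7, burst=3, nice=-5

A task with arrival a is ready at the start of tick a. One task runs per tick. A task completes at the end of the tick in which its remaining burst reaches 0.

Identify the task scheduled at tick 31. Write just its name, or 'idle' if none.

running at tick 31 = E

t=0: ready={B,C} → run B
t=1: ready={B,C,F} → run F
t=2: ready={B,C,E,F} → run F
t=3: ready={B,C,D,E,F} → run F
t=4: ready={B,C,D,E,F} → run F
t=5: ready={B,C,D,E,F,G} → run F
t=6: ready={B,C,D,E,F,G} → run F
t=7: ready={B,C,D,E,F,G,H} → run H
t=8: ready={B,C,D,E,F,G,H} → run H
t=9: ready={B,C,D,E,F,G,H} → run H
t=10: ready={B,C,D,E,F,G} → run F
t=11: ready={B,C,D,E,G} → run G
t=12: ready={B,C,D,E,G} → run G
t=13: ready={B,C,D,E,G} → run G
t=14: ready={B,C,D,E,G} → run G
t=15: ready={B,C,D,E,G} → run G
t=16: ready={B,C,D,E,G} → run G
t=17: ready={B,C,D,E} → run D
t=18: ready={B,C,D,E} → run D
t=19: ready={B,C,D,E} → run D
t=20: ready={B,C,D,E} → run D
t=21: ready={B,C,D,E} → run D
t=22: ready={B,C,D,E} → run D
t=23: ready={B,C,D,E} → run D
t=24: ready={B,C,D,E} → run D
t=25: ready={B,C,E} → run B
t=26: ready={B,C,E} → run B
t=27: ready={B,C,E} → run B
t=28: ready={B,C,E} → run B
t=29: ready={C,E} → run C
t=30: ready={C,E} → run C
t=31: ready={E} → run E
t=32: ready={E} → run E
t=33: ready={E} → run E
t=34: ready={E} → run E
t=35: ready={E} → run E
t=36: ready={E} → run E
t=37: (idle)
t=38: (idle)
t=39: (idle)
t=40: (idle)
t=41: (idle)
t=42: (idle)
t=43: (idle)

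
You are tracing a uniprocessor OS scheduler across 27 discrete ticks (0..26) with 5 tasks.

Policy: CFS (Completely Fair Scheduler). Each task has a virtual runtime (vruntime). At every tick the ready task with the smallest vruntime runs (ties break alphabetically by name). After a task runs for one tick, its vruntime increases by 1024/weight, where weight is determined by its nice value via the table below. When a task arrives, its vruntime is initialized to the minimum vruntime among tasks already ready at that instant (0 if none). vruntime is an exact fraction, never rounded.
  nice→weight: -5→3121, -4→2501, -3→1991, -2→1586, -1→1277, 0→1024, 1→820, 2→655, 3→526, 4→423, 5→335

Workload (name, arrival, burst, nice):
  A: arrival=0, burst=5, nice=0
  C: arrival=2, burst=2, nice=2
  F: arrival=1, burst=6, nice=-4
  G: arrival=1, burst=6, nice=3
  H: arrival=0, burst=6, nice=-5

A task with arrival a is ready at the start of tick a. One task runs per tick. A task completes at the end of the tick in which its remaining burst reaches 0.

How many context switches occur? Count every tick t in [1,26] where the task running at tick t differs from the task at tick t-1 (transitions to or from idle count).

t=0: vr[A=0 H=0] → run A
t=1: vr[A=1 F=0 G=0 H=0] → run F
t=2: vr[A=1 C=0 F=1024/2501 G=0 H=0] → run C
t=3: vr[A=1 C=1024/655 F=1024/2501 G=0 H=0] → run G
t=4: vr[A=1 C=1024/655 F=1024/2501 G=512/263 H=0] → run H
t=5: vr[A=1 C=1024/655 F=1024/2501 G=512/263 H=1024/3121] → run H
t=6: vr[A=1 C=1024/655 F=1024/2501 G=512/263 H=2048/3121] → run F
t=7: vr[A=1 C=1024/655 F=2048/2501 G=512/263 H=2048/3121] → run H
t=8: vr[A=1 C=1024/655 F=2048/2501 G=512/263 H=3072/3121] → run F
t=9: vr[A=1 C=1024/655 F=3072/2501 G=512/263 H=3072/3121] → run H
t=10: vr[A=1 C=1024/655 F=3072/2501 G=512/263 H=4096/3121] → run A
t=11: vr[A=2 C=1024/655 F=3072/2501 G=512/263 H=4096/3121] → run F
t=12: vr[A=2 C=1024/655 F=4096/2501 G=512/263 H=4096/3121] → run H
t=13: vr[A=2 C=1024/655 F=4096/2501 G=512/263 H=5120/3121] → run C
t=14: vr[A=2 F=4096/2501 G=512/263 H=5120/3121] → run F
t=15: vr[A=2 F=5120/2501 G=512/263 H=5120/3121] → run H
t=16: vr[A=2 F=5120/2501 G=512/263] → run G
t=17: vr[A=2 F=5120/2501 G=1024/263] → run A
t=18: vr[A=3 F=5120/2501 G=1024/263] → run F
t=19: vr[A=3 G=1024/263] → run A
t=20: vr[A=4 G=1024/263] → run G
t=21: vr[A=4 G=1536/263] → run A
t=22: vr[G=1536/263] → run G
t=23: vr[G=2048/263] → run G
t=24: vr[G=2560/263] → run G
t=25: (idle)
t=26: (idle)

context switches = 22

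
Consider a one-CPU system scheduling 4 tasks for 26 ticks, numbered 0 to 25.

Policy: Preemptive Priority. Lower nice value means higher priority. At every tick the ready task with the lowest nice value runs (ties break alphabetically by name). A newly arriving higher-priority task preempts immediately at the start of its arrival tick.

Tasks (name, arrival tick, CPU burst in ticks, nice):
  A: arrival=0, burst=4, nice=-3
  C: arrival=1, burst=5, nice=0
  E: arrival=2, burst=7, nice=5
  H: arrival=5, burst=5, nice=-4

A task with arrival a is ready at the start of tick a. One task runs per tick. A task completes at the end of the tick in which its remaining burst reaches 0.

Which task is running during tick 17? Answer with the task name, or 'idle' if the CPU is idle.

t=0: ready={A} → run A
t=1: ready={A,C} → run A
t=2: ready={A,C,E} → run A
t=3: ready={A,C,E} → run A
t=4: ready={C,E} → run C
t=5: ready={C,E,H} → run H
t=6: ready={C,E,H} → run H
t=7: ready={C,E,H} → run H
t=8: ready={C,E,H} → run H
t=9: ready={C,E,H} → run H
t=10: ready={C,E} → run C
t=11: ready={C,E} → run C
t=12: ready={C,E} → run C
t=13: ready={C,E} → run C
t=14: ready={E} → run E
t=15: ready={E} → run E
t=16: ready={E} → run E
t=17: ready={E} → run E
t=18: ready={E} → run E
t=19: ready={E} → run E
t=20: ready={E} → run E
t=21: (idle)
t=22: (idle)
t=23: (idle)
t=24: (idle)
t=25: (idle)

running at tick 17 = E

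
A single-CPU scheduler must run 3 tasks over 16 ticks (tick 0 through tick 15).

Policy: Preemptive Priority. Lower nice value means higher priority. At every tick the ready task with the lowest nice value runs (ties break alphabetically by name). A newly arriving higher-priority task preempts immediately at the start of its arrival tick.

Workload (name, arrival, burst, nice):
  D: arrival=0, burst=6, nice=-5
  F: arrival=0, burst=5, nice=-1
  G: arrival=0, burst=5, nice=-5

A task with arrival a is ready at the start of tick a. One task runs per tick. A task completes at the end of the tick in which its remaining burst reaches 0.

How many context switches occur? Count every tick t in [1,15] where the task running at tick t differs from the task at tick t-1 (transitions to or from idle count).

t=0: ready={D,F,G} → run D
t=1: ready={D,F,G} → run D
t=2: ready={D,F,G} → run D
t=3: ready={D,F,G} → run D
t=4: ready={D,F,G} → run D
t=5: ready={D,F,G} → run D
t=6: ready={F,G} → run G
t=7: ready={F,G} → run G
t=8: ready={F,G} → run G
t=9: ready={F,G} → run G
t=10: ready={F,G} → run G
t=11: ready={F} → run F
t=12: ready={F} → run F
t=13: ready={F} → run F
t=14: ready={F} → run F
t=15: ready={F} → run F

context switches = 2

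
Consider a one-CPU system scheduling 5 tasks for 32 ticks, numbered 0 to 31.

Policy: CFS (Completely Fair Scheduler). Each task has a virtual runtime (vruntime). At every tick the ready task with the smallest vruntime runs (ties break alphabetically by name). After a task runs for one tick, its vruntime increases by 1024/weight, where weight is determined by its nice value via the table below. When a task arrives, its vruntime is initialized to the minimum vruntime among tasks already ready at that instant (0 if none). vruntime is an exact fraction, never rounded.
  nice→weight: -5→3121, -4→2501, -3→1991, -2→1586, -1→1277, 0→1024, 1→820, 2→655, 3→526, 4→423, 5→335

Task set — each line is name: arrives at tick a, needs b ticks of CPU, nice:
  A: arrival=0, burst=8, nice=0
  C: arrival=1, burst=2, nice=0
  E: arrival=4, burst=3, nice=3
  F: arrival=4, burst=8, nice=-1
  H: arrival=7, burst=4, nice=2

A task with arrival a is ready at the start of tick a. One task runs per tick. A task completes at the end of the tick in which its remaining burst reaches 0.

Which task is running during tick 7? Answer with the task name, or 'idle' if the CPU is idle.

running at tick 7 = F

t=0: vr[A=0] → run A
t=1: vr[A=1 C=1] → run A
t=2: vr[A=2 C=1] → run C
t=3: vr[A=2 C=2] → run A
t=4: vr[A=3 C=2 E=2 F=2] → run C
t=5: vr[A=3 E=2 F=2] → run E
t=6: vr[A=3 E=1038/263 F=2] → run F
t=7: vr[A=3 E=1038/263 F=3578/1277 H=3578/1277] → run F
t=8: vr[A=3 E=1038/263 F=4602/1277 H=3578/1277] → run H
t=9: vr[A=3 E=1038/263 F=4602/1277 H=3651238/836435] → run A
t=10: vr[A=4 E=1038/263 F=4602/1277 H=3651238/836435] → run F
t=11: vr[A=4 E=1038/263 F=5626/1277 H=3651238/836435] → run E
t=12: vr[A=4 E=1550/263 F=5626/1277 H=3651238/836435] → run A
t=13: vr[A=5 E=1550/263 F=5626/1277 H=3651238/836435] → run H
t=14: vr[A=5 E=1550/263 F=5626/1277 H=4958886/836435] → run F
t=15: vr[A=5 E=1550/263 F=6650/1277 H=4958886/836435] → run A
t=16: vr[A=6 E=1550/263 F=6650/1277 H=4958886/836435] → run F
t=17: vr[A=6 E=1550/263 F=7674/1277 H=4958886/836435] → run E
t=18: vr[A=6 F=7674/1277 H=4958886/836435] → run H
t=19: vr[A=6 F=7674/1277 H=6266534/836435] → run A
t=20: vr[A=7 F=7674/1277 H=6266534/836435] → run F
t=21: vr[A=7 F=8698/1277 H=6266534/836435] → run F
t=22: vr[A=7 F=9722/1277 H=6266534/836435] → run A
t=23: vr[F=9722/1277 H=6266534/836435] → run H
t=24: vr[F=9722/1277] → run F
t=25: (idle)
t=26: (idle)
t=27: (idle)
t=28: (idle)
t=29: (idle)
t=30: (idle)
t=31: (idle)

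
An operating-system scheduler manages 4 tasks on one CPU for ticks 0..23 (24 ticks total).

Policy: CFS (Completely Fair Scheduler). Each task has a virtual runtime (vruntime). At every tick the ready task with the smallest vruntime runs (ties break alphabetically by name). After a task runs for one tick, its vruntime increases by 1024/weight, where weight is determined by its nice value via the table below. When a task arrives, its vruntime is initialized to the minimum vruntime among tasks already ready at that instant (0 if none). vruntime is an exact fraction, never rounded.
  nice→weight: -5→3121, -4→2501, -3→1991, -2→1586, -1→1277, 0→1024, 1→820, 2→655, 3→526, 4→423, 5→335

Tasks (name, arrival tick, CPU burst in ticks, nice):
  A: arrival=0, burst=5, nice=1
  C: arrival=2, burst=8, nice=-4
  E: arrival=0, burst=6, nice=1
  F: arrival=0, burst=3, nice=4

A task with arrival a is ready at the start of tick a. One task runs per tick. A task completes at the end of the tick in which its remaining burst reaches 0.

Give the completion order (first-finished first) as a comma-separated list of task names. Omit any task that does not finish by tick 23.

t=0: vr[A=0 E=0 F=0] → run A
t=1: vr[A=256/205 E=0 F=0] → run E
t=2: vr[A=256/205 C=0 E=256/205 F=0] → run C
t=3: vr[A=256/205 C=1024/2501 E=256/205 F=0] → run F
t=4: vr[A=256/205 C=1024/2501 E=256/205 F=1024/423] → run C
t=5: vr[A=256/205 C=2048/2501 E=256/205 F=1024/423] → run C
t=6: vr[A=256/205 C=3072/2501 E=256/205 F=1024/423] → run C
t=7: vr[A=256/205 C=4096/2501 E=256/205 F=1024/423] → run A
t=8: vr[A=512/205 C=4096/2501 E=256/205 F=1024/423] → run E
t=9: vr[A=512/205 C=4096/2501 E=512/205 F=1024/423] → run C
t=10: vr[A=512/205 C=5120/2501 E=512/205 F=1024/423] → run C
t=11: vr[A=512/205 C=6144/2501 E=512/205 F=1024/423] → run F
t=12: vr[A=512/205 C=6144/2501 E=512/205 F=2048/423] → run C
t=13: vr[A=512/205 C=7168/2501 E=512/205 F=2048/423] → run A
t=14: vr[A=768/205 C=7168/2501 E=512/205 F=2048/423] → run E
t=15: vr[A=768/205 C=7168/2501 E=768/205 F=2048/423] → run C
t=16: vr[A=768/205 E=768/205 F=2048/423] → run A
t=17: vr[A=1024/205 E=768/205 F=2048/423] → run E
t=18: vr[A=1024/205 E=1024/205 F=2048/423] → run F
t=19: vr[A=1024/205 E=1024/205] → run A
t=20: vr[E=1024/205] → run E
t=21: vr[E=256/41] → run E
t=22: (idle)
t=23: (idle)

completion order = C, F, A, E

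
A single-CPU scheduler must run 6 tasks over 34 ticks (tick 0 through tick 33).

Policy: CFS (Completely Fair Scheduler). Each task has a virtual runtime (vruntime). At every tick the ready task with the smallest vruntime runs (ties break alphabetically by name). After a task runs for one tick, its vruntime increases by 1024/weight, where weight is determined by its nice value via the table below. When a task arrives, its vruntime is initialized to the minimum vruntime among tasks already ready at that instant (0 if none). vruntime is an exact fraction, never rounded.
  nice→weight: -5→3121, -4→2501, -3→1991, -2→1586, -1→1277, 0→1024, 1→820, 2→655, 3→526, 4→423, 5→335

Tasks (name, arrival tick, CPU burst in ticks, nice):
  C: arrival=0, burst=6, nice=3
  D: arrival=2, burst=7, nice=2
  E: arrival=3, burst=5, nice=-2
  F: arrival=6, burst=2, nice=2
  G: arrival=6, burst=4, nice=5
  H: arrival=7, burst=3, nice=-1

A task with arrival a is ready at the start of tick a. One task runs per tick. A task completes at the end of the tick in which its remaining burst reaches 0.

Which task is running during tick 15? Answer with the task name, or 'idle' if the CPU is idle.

t=0: vr[C=0] → run C
t=1: vr[C=512/263] → run C
t=2: vr[C=1024/263 D=1024/263] → run C
t=3: vr[C=1536/263 D=1024/263 E=1024/263] → run D
t=4: vr[C=1536/263 D=940032/172265 E=1024/263] → run E
t=5: vr[C=1536/263 D=940032/172265 E=946688/208559] → run E
t=6: vr[C=1536/263 D=940032/172265 E=1081344/208559 F=1081344/208559 G=1081344/208559] → run E
t=7: vr[C=1536/263 D=940032/172265 E=1216000/208559 F=1081344/208559 G=1081344/208559 H=1081344/208559] → run F
t=8: vr[C=1536/263 D=940032/172265 E=1216000/208559 F=921844736/136606145 G=1081344/208559 H=1081344/208559] → run G
t=9: vr[C=1536/263 D=940032/172265 E=1216000/208559 F=921844736/136606145 G=575814656/69867265 H=1081344/208559] → run H
t=10: vr[C=1536/263 D=940032/172265 E=1216000/208559 F=921844736/136606145 G=575814656/69867265 H=1594440704/266329843] → run D
t=11: vr[C=1536/263 D=1209344/172265 E=1216000/208559 F=921844736/136606145 G=575814656/69867265 H=1594440704/266329843] → run E
t=12: vr[C=1536/263 D=1209344/172265 E=1350656/208559 F=921844736/136606145 G=575814656/69867265 H=1594440704/266329843] → run C
t=13: vr[C=2048/263 D=1209344/172265 E=1350656/208559 F=921844736/136606145 G=575814656/69867265 H=1594440704/266329843] → run H
t=14: vr[C=2048/263 D=1209344/172265 E=1350656/208559 F=921844736/136606145 G=575814656/69867265 H=1808005120/266329843] → run E
t=15: vr[C=2048/263 D=1209344/172265 F=921844736/136606145 G=575814656/69867265 H=1808005120/266329843] → run F
t=16: vr[C=2048/263 D=1209344/172265 G=575814656/69867265 H=1808005120/266329843] → run H
t=17: vr[C=2048/263 D=1209344/172265 G=575814656/69867265] → run D
t=18: vr[C=2048/263 D=1478656/172265 G=575814656/69867265] → run C
t=19: vr[C=2560/263 D=1478656/172265 G=575814656/69867265] → run G
t=20: vr[C=2560/263 D=1478656/172265 G=789379072/69867265] → run D
t=21: vr[C=2560/263 D=1747968/172265 G=789379072/69867265] → run C
t=22: vr[D=1747968/172265 G=789379072/69867265] → run D
t=23: vr[D=403456/34453 G=789379072/69867265] → run G
t=24: vr[D=403456/34453 G=1002943488/69867265] → run D
t=25: vr[D=2286592/172265 G=1002943488/69867265] → run D
t=26: vr[G=1002943488/69867265] → run G
t=27: (idle)
t=28: (idle)
t=29: (idle)
t=30: (idle)
t=31: (idle)
t=32: (idle)
t=33: (idle)

running at tick 15 = F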